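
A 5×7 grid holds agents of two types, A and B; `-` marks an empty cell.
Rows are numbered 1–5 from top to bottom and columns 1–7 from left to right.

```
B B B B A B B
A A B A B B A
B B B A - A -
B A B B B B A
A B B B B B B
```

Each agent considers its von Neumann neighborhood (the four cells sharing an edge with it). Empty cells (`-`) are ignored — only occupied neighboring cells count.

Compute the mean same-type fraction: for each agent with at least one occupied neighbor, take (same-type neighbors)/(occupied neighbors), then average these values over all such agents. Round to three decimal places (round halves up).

Row 1: (1,1)B 1/2 · (1,2)B 2/3 · (1,3)B 3/3 · (1,4)B 1/3 · (1,5)A 0/3 · (1,6)B 2/3 · (1,7)B 1/2
Row 2: (2,1)A 1/3 · (2,2)A 1/4 · (2,3)B 2/4 · (2,4)A 1/4 · (2,5)B 1/3 · (2,6)B 2/4 · (2,7)A 0/2
Row 3: (3,1)B 2/3 · (3,2)B 2/4 · (3,3)B 3/4 · (3,4)A 1/3 · (3,6)A 0/2
Row 4: (4,1)B 1/3 · (4,2)A 0/4 · (4,3)B 3/4 · (4,4)B 3/4 · (4,5)B 3/3 · (4,6)B 2/4 · (4,7)A 0/2
Row 5: (5,1)A 0/2 · (5,2)B 1/3 · (5,3)B 3/3 · (5,4)B 3/3 · (5,5)B 3/3 · (5,6)B 3/3 · (5,7)B 1/2
Sum over 33 agents: 1/2 + 2/3 + 3/3 + 1/3 + 0/3 + 2/3 + 1/2 + 1/3 + 1/4 + 2/4 + 1/4 + 1/3 + 2/4 + 0/2 + 2/3 + 2/4 + 3/4 + 1/3 + 0/2 + 1/3 + 0/4 + 3/4 + 3/4 + 3/3 + 2/4 + 0/2 + 0/2 + 1/3 + 3/3 + 3/3 + 3/3 + 3/3 + 1/2 = 65/4; mean = 65/4 ÷ 33 = 65/132 = 0.492424… → 0.492.

0.492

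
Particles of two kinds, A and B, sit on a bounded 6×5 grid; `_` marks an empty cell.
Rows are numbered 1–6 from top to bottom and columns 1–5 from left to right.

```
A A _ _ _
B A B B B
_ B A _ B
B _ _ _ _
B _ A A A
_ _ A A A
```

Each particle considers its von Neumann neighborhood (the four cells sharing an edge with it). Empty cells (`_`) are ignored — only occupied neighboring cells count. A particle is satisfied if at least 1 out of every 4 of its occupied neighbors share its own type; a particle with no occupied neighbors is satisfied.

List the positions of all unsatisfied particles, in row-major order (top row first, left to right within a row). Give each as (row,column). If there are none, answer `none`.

Row 1: (1,1)A 1/2 satisfied · (1,2)A 2/2 satisfied
Row 2: (2,1)B 0/2 not · (2,2)A 1/4 satisfied · (2,3)B 1/3 satisfied · (2,4)B 2/2 satisfied · (2,5)B 2/2 satisfied
Row 3: (3,2)B 0/2 not · (3,3)A 0/2 not · (3,5)B 1/1 satisfied
Row 4: (4,1)B 1/1 satisfied
Row 5: (5,1)B 1/1 satisfied · (5,3)A 2/2 satisfied · (5,4)A 3/3 satisfied · (5,5)A 2/2 satisfied
Row 6: (6,3)A 2/2 satisfied · (6,4)A 3/3 satisfied · (6,5)A 2/2 satisfied

(2,1), (3,2), (3,3)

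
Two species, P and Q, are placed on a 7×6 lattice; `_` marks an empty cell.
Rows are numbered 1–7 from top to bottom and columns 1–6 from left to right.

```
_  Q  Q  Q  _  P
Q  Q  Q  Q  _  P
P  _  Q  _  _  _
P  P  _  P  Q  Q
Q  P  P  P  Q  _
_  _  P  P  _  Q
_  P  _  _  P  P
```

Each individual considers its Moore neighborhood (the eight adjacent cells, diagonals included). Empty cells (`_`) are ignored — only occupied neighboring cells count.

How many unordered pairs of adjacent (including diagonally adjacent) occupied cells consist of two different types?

Scan each occupied cell's neighbors to the right and below (and the two forward diagonals) so each pair is counted once.
Row 1: Q(1,2)–Q(1,3)= Q(1,2)–Q(2,2)= Q(1,2)–Q(2,3)= Q(1,2)–Q(2,1)= Q(1,3)–Q(1,4)= Q(1,3)–Q(2,3)= Q(1,3)–Q(2,4)= Q(1,3)–Q(2,2)= Q(1,4)–Q(2,4)= Q(1,4)–Q(2,3)= P(1,6)–P(2,6)=  → 0/11 unlike.
Row 2: Q(2,1)–Q(2,2)= Q(2,1)–P(3,1)≠ Q(2,2)–Q(2,3)= Q(2,2)–Q(3,3)= Q(2,2)–P(3,1)≠ Q(2,3)–Q(2,4)= Q(2,3)–Q(3,3)= Q(2,4)–Q(3,3)=  → 2/8 unlike.
Row 3: P(3,1)–P(4,1)= P(3,1)–P(4,2)= Q(3,3)–P(4,4)≠ Q(3,3)–P(4,2)≠  → 2/4 unlike.
Row 4: P(4,1)–P(4,2)= P(4,1)–Q(5,1)≠ P(4,1)–P(5,2)= P(4,2)–P(5,2)= P(4,2)–P(5,3)= P(4,2)–Q(5,1)≠ P(4,4)–Q(4,5)≠ P(4,4)–P(5,4)= P(4,4)–Q(5,5)≠ P(4,4)–P(5,3)= Q(4,5)–Q(4,6)= Q(4,5)–Q(5,5)= Q(4,5)–P(5,4)≠ Q(4,6)–Q(5,5)=  → 5/14 unlike.
Row 5: Q(5,1)–P(5,2)≠ P(5,2)–P(5,3)= P(5,2)–P(6,3)= P(5,3)–P(5,4)= P(5,3)–P(6,3)= P(5,3)–P(6,4)= P(5,4)–Q(5,5)≠ P(5,4)–P(6,4)= P(5,4)–P(6,3)= Q(5,5)–Q(6,6)= Q(5,5)–P(6,4)≠  → 3/11 unlike.
Row 6: P(6,3)–P(6,4)= P(6,3)–P(7,2)= P(6,4)–P(7,5)= Q(6,6)–P(7,6)≠ Q(6,6)–P(7,5)≠  → 2/5 unlike.
Row 7: P(7,5)–P(7,6)=  → 0/1 unlike.
Total adjacent occupied pairs: 54; unlike-type pairs: 14.

14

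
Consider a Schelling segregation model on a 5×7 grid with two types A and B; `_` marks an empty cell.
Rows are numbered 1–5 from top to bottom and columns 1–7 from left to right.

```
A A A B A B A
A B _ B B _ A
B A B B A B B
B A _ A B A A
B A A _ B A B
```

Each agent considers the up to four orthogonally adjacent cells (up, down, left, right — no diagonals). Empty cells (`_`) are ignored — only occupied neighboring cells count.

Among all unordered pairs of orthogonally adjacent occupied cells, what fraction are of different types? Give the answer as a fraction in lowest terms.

26/43

Scan each occupied cell's neighbors to the right and below so each pair is counted once.
Row 1: A(1,1)–A(1,2)= A(1,1)–A(2,1)= A(1,2)–A(1,3)= A(1,2)–B(2,2)≠ A(1,3)–B(1,4)≠ B(1,4)–A(1,5)≠ B(1,4)–B(2,4)= A(1,5)–B(1,6)≠ A(1,5)–B(2,5)≠ B(1,6)–A(1,7)≠ A(1,7)–A(2,7)=  → 6/11 unlike.
Row 2: A(2,1)–B(2,2)≠ A(2,1)–B(3,1)≠ B(2,2)–A(3,2)≠ B(2,4)–B(2,5)= B(2,4)–B(3,4)= B(2,5)–A(3,5)≠ A(2,7)–B(3,7)≠  → 5/7 unlike.
Row 3: B(3,1)–A(3,2)≠ B(3,1)–B(4,1)= A(3,2)–B(3,3)≠ A(3,2)–A(4,2)= B(3,3)–B(3,4)= B(3,4)–A(3,5)≠ B(3,4)–A(4,4)≠ A(3,5)–B(3,6)≠ A(3,5)–B(4,5)≠ B(3,6)–B(3,7)= B(3,6)–A(4,6)≠ B(3,7)–A(4,7)≠  → 8/12 unlike.
Row 4: B(4,1)–A(4,2)≠ B(4,1)–B(5,1)= A(4,2)–A(5,2)= A(4,4)–B(4,5)≠ B(4,5)–A(4,6)≠ B(4,5)–B(5,5)= A(4,6)–A(4,7)= A(4,6)–A(5,6)= A(4,7)–B(5,7)≠  → 4/9 unlike.
Row 5: B(5,1)–A(5,2)≠ A(5,2)–A(5,3)= B(5,5)–A(5,6)≠ A(5,6)–B(5,7)≠  → 3/4 unlike.
Total adjacent occupied pairs: 43; unlike-type pairs: 26.
26/43 is already in lowest terms.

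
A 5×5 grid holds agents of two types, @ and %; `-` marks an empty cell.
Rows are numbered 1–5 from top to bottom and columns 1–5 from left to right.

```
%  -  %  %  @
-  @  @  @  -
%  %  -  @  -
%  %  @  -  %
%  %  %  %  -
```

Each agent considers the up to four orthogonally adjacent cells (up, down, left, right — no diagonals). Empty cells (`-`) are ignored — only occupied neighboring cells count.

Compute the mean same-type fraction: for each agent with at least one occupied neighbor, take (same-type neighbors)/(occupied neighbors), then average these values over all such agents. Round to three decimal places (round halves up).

0.672

Row 1: (1,1)% — no occupied neighbors · (1,3)% 1/2 · (1,4)% 1/3 · (1,5)@ 0/1
Row 2: (2,2)@ 1/2 · (2,3)@ 2/3 · (2,4)@ 2/3
Row 3: (3,1)% 2/2 · (3,2)% 2/3 · (3,4)@ 1/1
Row 4: (4,1)% 3/3 · (4,2)% 3/4 · (4,3)@ 0/2 · (4,5)% — no occupied neighbors
Row 5: (5,1)% 2/2 · (5,2)% 3/3 · (5,3)% 2/3 · (5,4)% 1/1
Sum over 16 agents: 1/2 + 1/3 + 0/1 + 1/2 + 2/3 + 2/3 + 2/2 + 2/3 + 1/1 + 3/3 + 3/4 + 0/2 + 2/2 + 3/3 + 2/3 + 1/1 = 43/4; mean = 43/4 ÷ 16 = 43/64 = 0.671875 → 0.672.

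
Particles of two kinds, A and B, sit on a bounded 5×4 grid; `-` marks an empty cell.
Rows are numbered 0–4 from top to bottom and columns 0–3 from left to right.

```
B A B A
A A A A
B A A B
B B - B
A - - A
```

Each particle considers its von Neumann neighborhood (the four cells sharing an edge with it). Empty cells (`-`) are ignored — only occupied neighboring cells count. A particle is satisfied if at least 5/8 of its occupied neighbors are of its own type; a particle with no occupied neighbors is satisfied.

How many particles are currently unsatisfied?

Row 0: (0,0)B 0/2 not · (0,1)A 1/3 not · (0,2)B 0/3 not · (0,3)A 1/2 not
Row 1: (1,0)A 1/3 not · (1,1)A 4/4 satisfied · (1,2)A 3/4 satisfied · (1,3)A 2/3 satisfied
Row 2: (2,0)B 1/3 not · (2,1)A 2/4 not · (2,2)A 2/3 satisfied · (2,3)B 1/3 not
Row 3: (3,0)B 2/3 satisfied · (3,1)B 1/2 not · (3,3)B 1/2 not
Row 4: (4,0)A 0/1 not · (4,3)A 0/1 not
Unsatisfied: (0,0), (0,1), (0,2), (0,3), (1,0), (2,0), (2,1), (2,3), (3,1), (3,3), (4,0), (4,3) — 12 in total.

12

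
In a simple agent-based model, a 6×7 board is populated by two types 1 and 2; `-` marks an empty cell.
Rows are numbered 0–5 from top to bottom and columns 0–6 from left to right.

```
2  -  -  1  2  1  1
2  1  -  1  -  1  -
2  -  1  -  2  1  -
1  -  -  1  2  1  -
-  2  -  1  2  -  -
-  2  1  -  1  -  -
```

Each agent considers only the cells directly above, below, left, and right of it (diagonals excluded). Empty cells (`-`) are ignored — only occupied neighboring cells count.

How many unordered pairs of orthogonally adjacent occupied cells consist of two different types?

10

Scan each occupied cell's neighbors to the right and below so each pair is counted once.
Row 0: 2(0,0)–2(1,0)= 1(0,3)–2(0,4)≠ 1(0,3)–1(1,3)= 2(0,4)–1(0,5)≠ 1(0,5)–1(0,6)= 1(0,5)–1(1,5)=  → 2/6 unlike.
Row 1: 2(1,0)–1(1,1)≠ 2(1,0)–2(2,0)= 1(1,5)–1(2,5)=  → 1/3 unlike.
Row 2: 2(2,0)–1(3,0)≠ 2(2,4)–1(2,5)≠ 2(2,4)–2(3,4)= 1(2,5)–1(3,5)=  → 2/4 unlike.
Row 3: 1(3,3)–2(3,4)≠ 1(3,3)–1(4,3)= 2(3,4)–1(3,5)≠ 2(3,4)–2(4,4)=  → 2/4 unlike.
Row 4: 2(4,1)–2(5,1)= 1(4,3)–2(4,4)≠ 2(4,4)–1(5,4)≠  → 2/3 unlike.
Row 5: 2(5,1)–1(5,2)≠  → 1/1 unlike.
Total adjacent occupied pairs: 21; unlike-type pairs: 10.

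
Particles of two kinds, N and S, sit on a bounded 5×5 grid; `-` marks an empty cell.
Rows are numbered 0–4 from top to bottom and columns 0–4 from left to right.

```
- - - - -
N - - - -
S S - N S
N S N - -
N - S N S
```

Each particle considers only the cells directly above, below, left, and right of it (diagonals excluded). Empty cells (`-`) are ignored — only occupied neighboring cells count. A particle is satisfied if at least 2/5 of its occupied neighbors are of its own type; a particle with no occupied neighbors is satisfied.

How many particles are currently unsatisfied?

10

(1,0)N 0/1 unhappy
(2,0)S 1/3 unhappy
(2,1)S 2/2 ok
(2,3)N 0/1 unhappy
(2,4)S 0/1 unhappy
(3,0)N 1/3 unhappy
(3,1)S 1/3 unhappy
(3,2)N 0/2 unhappy
(4,0)N 1/1 ok
(4,2)S 0/2 unhappy
(4,3)N 0/2 unhappy
(4,4)S 0/1 unhappy
Unsatisfied: (1,0), (2,0), (2,3), (2,4), (3,0), (3,1), (3,2), (4,2), (4,3), (4,4) — 10 in total.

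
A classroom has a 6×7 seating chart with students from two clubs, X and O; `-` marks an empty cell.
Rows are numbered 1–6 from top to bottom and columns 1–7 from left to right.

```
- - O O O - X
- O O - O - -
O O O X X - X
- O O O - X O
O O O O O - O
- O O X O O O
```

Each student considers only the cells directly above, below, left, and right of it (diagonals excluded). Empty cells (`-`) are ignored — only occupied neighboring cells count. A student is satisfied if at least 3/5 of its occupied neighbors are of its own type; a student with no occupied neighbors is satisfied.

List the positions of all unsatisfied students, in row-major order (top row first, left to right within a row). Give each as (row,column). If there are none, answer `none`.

Row 1: (1,3)O 2/2 satisfied · (1,4)O 2/2 satisfied · (1,5)O 2/2 satisfied · (1,7)X 0/0 satisfied
Row 2: (2,2)O 2/2 satisfied · (2,3)O 3/3 satisfied · (2,5)O 1/2 not
Row 3: (3,1)O 1/1 satisfied · (3,2)O 4/4 satisfied · (3,3)O 3/4 satisfied · (3,4)X 1/3 not · (3,5)X 1/2 not · (3,7)X 0/1 not
Row 4: (4,2)O 3/3 satisfied · (4,3)O 4/4 satisfied · (4,4)O 2/3 satisfied · (4,6)X 0/1 not · (4,7)O 1/3 not
Row 5: (5,1)O 1/1 satisfied · (5,2)O 4/4 satisfied · (5,3)O 4/4 satisfied · (5,4)O 3/4 satisfied · (5,5)O 2/2 satisfied · (5,7)O 2/2 satisfied
Row 6: (6,2)O 2/2 satisfied · (6,3)O 2/3 satisfied · (6,4)X 0/3 not · (6,5)O 2/3 satisfied · (6,6)O 2/2 satisfied · (6,7)O 2/2 satisfied

(2,5), (3,4), (3,5), (3,7), (4,6), (4,7), (6,4)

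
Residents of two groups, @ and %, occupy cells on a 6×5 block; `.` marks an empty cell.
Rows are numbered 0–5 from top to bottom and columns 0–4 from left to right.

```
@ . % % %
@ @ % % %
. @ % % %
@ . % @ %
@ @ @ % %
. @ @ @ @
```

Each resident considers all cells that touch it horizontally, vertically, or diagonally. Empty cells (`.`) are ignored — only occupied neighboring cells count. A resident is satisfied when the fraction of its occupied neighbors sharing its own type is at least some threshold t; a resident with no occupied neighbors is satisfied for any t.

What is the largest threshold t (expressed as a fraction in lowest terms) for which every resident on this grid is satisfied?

1/8

(0,0)@ 2/2
(0,2)% 3/4
(0,3)% 5/5
(0,4)% 3/3
(1,0)@ 3/3
(1,1)@ 3/6
(1,2)% 5/7
(1,3)% 8/8
(1,4)% 5/5
(2,1)@ 3/6
(2,2)% 4/7
(2,3)% 7/8
(2,4)% 4/5
(3,0)@ 3/3
(3,2)% 3/7
(3,3)@ 1/8
(3,4)% 4/5
(4,0)@ 3/3
(4,1)@ 5/6
(4,2)@ 5/7
(4,3)% 3/8
(4,4)% 2/5
(5,1)@ 4/4
(5,2)@ 4/5
(5,3)@ 3/5
(5,4)@ 1/3
The smallest same-type fraction is 1/8 at (3,3), which reduces to 1/8. Any threshold above that leaves this resident unsatisfied.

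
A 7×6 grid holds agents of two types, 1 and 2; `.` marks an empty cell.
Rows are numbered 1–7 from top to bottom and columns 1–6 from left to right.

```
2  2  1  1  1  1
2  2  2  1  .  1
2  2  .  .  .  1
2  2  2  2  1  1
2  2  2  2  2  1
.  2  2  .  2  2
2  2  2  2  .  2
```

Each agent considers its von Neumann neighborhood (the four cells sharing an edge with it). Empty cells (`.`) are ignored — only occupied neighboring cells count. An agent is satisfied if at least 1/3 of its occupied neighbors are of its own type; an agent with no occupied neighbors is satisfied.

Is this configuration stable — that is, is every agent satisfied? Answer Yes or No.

Yes

Row 1: (1,1)2 2/2 satisfied · (1,2)2 2/3 satisfied · (1,3)1 1/3 satisfied · (1,4)1 3/3 satisfied · (1,5)1 2/2 satisfied · (1,6)1 2/2 satisfied
Row 2: (2,1)2 3/3 satisfied · (2,2)2 4/4 satisfied · (2,3)2 1/3 satisfied · (2,4)1 1/2 satisfied · (2,6)1 2/2 satisfied
Row 3: (3,1)2 3/3 satisfied · (3,2)2 3/3 satisfied · (3,6)1 2/2 satisfied
Row 4: (4,1)2 3/3 satisfied · (4,2)2 4/4 satisfied · (4,3)2 3/3 satisfied · (4,4)2 2/3 satisfied · (4,5)1 1/3 satisfied · (4,6)1 3/3 satisfied
Row 5: (5,1)2 2/2 satisfied · (5,2)2 4/4 satisfied · (5,3)2 4/4 satisfied · (5,4)2 3/3 satisfied · (5,5)2 2/4 satisfied · (5,6)1 1/3 satisfied
Row 6: (6,2)2 3/3 satisfied · (6,3)2 3/3 satisfied · (6,5)2 2/2 satisfied · (6,6)2 2/3 satisfied
Row 7: (7,1)2 1/1 satisfied · (7,2)2 3/3 satisfied · (7,3)2 3/3 satisfied · (7,4)2 1/1 satisfied · (7,6)2 1/1 satisfied
All meet the threshold, so the configuration is stable.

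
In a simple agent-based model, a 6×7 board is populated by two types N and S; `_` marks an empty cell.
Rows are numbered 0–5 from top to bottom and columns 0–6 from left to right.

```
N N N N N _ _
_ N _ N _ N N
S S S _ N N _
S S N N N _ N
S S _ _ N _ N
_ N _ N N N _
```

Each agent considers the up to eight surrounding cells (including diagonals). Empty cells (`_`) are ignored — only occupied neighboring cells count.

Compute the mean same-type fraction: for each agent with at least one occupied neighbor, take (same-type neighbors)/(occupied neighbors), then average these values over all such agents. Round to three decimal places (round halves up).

0.831

(0,0)N 2/2
(0,1)N 3/3
(0,2)N 4/4
(0,3)N 3/3
(0,4)N 3/3
(1,1)N 3/6
(1,3)N 4/5
(1,5)N 4/4
(1,6)N 2/2
(2,0)S 3/4
(2,1)S 4/6
(2,2)S 2/6
(2,4)N 5/5
(2,5)N 5/5
(3,0)S 5/5
(3,1)S 6/7
(3,2)N 1/5
(3,3)N 4/5
(3,4)N 4/4
(3,6)N 2/2
(4,0)S 3/4
(4,1)S 3/5
(4,4)N 5/5
(4,6)N 2/2
(5,1)N 0/2
(5,3)N 2/2
(5,4)N 3/3
(5,5)N 3/3
Sum over 28 agents: 2/2 + 3/3 + 4/4 + 3/3 + 3/3 + 3/6 + 4/5 + 4/4 + 2/2 + 3/4 + 4/6 + 2/6 + 5/5 + 5/5 + 5/5 + 6/7 + 1/5 + 4/5 + 4/4 + 2/2 + 3/4 + 3/5 + 5/5 + 2/2 + 0/2 + 2/2 + 3/3 + 3/3 = 814/35; mean = 814/35 ÷ 28 = 407/490 = 0.830612… → 0.831.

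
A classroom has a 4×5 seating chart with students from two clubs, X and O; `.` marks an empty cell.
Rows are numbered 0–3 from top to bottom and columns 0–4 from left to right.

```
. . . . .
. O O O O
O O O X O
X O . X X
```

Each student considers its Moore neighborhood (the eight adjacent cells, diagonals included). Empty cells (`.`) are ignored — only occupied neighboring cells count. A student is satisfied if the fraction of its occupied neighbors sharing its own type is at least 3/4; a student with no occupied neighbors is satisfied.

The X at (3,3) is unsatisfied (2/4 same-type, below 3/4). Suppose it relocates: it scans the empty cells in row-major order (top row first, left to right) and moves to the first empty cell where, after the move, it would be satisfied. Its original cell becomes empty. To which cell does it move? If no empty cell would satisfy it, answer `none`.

Vacating (3,3). Empty cells in order:
  (0,0): 0/1 same-type → still unsatisfied.
  (0,1): 0/2 same-type → still unsatisfied.
  (0,2): 0/3 same-type → still unsatisfied.
  (0,3): 0/3 same-type → still unsatisfied.
  (0,4): 0/2 same-type → still unsatisfied.
  (1,0): 0/3 same-type → still unsatisfied.
  (3,2): 1/4 same-type → still unsatisfied.

none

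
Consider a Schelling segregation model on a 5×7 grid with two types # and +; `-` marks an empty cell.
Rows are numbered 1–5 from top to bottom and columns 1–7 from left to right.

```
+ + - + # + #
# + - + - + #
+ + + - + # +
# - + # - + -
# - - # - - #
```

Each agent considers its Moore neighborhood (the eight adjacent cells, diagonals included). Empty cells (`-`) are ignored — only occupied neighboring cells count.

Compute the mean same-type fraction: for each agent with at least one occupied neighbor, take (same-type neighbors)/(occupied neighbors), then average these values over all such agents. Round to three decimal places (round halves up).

Row 1: (1,1)+ 2/3 · (1,2)+ 2/3 · (1,4)+ 1/2 · (1,5)# 0/4 · (1,6)+ 1/4 · (1,7)# 1/3
Row 2: (2,1)# 0/5 · (2,2)+ 5/6 · (2,4)+ 3/4 · (2,6)+ 3/7 · (2,7)# 2/5
Row 3: (3,1)+ 2/4 · (3,2)+ 4/6 · (3,3)+ 4/5 · (3,5)+ 3/5 · (3,6)# 1/5 · (3,7)+ 2/4
Row 4: (4,1)# 1/3 · (4,3)+ 2/4 · (4,4)# 1/4 · (4,6)+ 2/4
Row 5: (5,1)# 1/1 · (5,4)# 1/2 · (5,7)# 0/1
Sum over 24 agents: 2/3 + 2/3 + 1/2 + 0/4 + 1/4 + 1/3 + 0/5 + 5/6 + 3/4 + 3/7 + 2/5 + 2/4 + 4/6 + 4/5 + 3/5 + 1/5 + 2/4 + 1/3 + 2/4 + 1/4 + 2/4 + 1/1 + 1/2 + 0/1 = 313/28; mean = 313/28 ÷ 24 = 313/672 = 0.465773… → 0.466.

0.466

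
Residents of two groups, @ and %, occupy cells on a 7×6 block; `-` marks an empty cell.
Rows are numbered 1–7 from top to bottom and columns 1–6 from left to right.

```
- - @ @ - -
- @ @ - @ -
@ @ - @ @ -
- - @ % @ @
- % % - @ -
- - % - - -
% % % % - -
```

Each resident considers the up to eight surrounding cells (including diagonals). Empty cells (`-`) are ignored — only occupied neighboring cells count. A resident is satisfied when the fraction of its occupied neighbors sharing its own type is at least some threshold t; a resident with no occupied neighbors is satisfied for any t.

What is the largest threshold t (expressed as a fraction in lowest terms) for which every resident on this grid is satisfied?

1/6

(1,3)@ 3/3
(1,4)@ 3/3
(2,2)@ 4/4
(2,3)@ 5/5
(2,5)@ 3/3
(3,1)@ 2/2
(3,2)@ 4/4
(3,4)@ 5/6
(3,5)@ 4/5
(4,3)@ 2/5
(4,4)% 1/6
(4,5)@ 4/5
(4,6)@ 3/3
(5,2)% 2/3
(5,3)% 3/4
(5,5)@ 2/3
(6,3)% 5/5
(7,1)% 1/1
(7,2)% 3/3
(7,3)% 3/3
(7,4)% 2/2
The smallest same-type fraction is 1/6 at (4,4), which reduces to 1/6. Any threshold above that leaves this resident unsatisfied.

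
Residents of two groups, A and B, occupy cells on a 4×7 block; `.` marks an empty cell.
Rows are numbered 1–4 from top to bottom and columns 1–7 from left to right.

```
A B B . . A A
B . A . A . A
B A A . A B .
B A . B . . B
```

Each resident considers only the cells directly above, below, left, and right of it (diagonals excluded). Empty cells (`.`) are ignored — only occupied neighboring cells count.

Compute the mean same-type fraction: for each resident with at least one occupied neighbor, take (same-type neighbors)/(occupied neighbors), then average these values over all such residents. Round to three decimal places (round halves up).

Row 1: (1,1)A 0/2 · (1,2)B 1/2 · (1,3)B 1/2 · (1,6)A 1/1 · (1,7)A 2/2
Row 2: (2,1)B 1/2 · (2,3)A 1/2 · (2,5)A 1/1 · (2,7)A 1/1
Row 3: (3,1)B 2/3 · (3,2)A 2/3 · (3,3)A 2/2 · (3,5)A 1/2 · (3,6)B 0/1
Row 4: (4,1)B 1/2 · (4,2)A 1/2 · (4,4)B — no occupied neighbors · (4,7)B — no occupied neighbors
Sum over 16 residents: 0/2 + 1/2 + 1/2 + 1/1 + 2/2 + 1/2 + 1/2 + 1/1 + 1/1 + 2/3 + 2/3 + 2/2 + 1/2 + 0/1 + 1/2 + 1/2 = 59/6; mean = 59/6 ÷ 16 = 59/96 = 0.614583… → 0.615.

0.615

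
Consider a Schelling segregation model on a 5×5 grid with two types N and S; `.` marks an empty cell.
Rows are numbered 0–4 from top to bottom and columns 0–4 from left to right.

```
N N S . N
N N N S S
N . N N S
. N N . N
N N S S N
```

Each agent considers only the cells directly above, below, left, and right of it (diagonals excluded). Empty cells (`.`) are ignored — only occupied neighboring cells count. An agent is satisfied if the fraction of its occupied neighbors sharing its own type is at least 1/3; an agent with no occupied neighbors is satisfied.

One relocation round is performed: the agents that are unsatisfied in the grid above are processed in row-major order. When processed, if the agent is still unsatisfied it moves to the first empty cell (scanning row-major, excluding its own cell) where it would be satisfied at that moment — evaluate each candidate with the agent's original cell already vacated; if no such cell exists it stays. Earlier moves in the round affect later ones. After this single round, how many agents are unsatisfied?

0

Initially unsatisfied (in order): (0,2), (0,4).
  (0,2) → (0,3).
  (0,4) → (0,2).
Resulting grid:
N N N S .
N N N S S
N . N N S
. N N . N
N N S S N
All satisfied now.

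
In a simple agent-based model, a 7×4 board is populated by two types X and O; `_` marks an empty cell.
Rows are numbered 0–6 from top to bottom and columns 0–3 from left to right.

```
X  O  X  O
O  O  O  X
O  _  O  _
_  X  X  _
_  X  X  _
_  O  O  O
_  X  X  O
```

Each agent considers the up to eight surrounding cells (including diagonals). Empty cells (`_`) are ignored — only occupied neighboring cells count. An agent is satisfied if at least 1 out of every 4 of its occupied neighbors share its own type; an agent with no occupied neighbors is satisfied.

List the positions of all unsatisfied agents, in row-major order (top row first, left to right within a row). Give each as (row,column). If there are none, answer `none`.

Row 0: (0,0)X 0/3 ✗ · (0,1)O 3/5 ✓ · (0,2)X 1/5 ✗ · (0,3)O 1/3 ✓
Row 1: (1,0)O 3/4 ✓ · (1,1)O 5/7 ✓ · (1,2)O 4/6 ✓ · (1,3)X 1/4 ✓
Row 2: (2,0)O 2/3 ✓ · (2,2)O 2/5 ✓
Row 3: (3,1)X 3/5 ✓ · (3,2)X 3/4 ✓
Row 4: (4,1)X 3/5 ✓ · (4,2)X 3/6 ✓
Row 5: (5,1)O 1/5 ✗ · (5,2)O 3/7 ✓ · (5,3)O 2/4 ✓
Row 6: (6,1)X 1/3 ✓ · (6,2)X 1/5 ✗ · (6,3)O 2/3 ✓

(0,0), (0,2), (5,1), (6,2)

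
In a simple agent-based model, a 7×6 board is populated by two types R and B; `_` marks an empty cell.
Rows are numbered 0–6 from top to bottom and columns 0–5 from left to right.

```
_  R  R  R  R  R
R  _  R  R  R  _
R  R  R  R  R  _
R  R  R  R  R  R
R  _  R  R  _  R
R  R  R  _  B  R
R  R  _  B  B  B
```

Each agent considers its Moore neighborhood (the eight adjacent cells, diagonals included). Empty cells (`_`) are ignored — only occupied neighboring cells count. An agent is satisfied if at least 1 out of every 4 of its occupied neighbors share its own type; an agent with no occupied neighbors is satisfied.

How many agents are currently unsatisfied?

Row 0: (0,1)R 3/3 ✓ · (0,2)R 4/4 ✓ · (0,3)R 5/5 ✓ · (0,4)R 4/4 ✓ · (0,5)R 2/2 ✓
Row 1: (1,0)R 3/3 ✓ · (1,2)R 7/7 ✓ · (1,3)R 8/8 ✓ · (1,4)R 6/6 ✓
Row 2: (2,0)R 4/4 ✓ · (2,1)R 7/7 ✓ · (2,2)R 7/7 ✓ · (2,3)R 8/8 ✓ · (2,4)R 6/6 ✓
Row 3: (3,0)R 4/4 ✓ · (3,1)R 7/7 ✓ · (3,2)R 7/7 ✓ · (3,3)R 7/7 ✓ · (3,4)R 6/6 ✓ · (3,5)R 3/3 ✓
Row 4: (4,0)R 4/4 ✓ · (4,2)R 6/6 ✓ · (4,3)R 5/6 ✓ · (4,5)R 3/4 ✓
Row 5: (5,0)R 4/4 ✓ · (5,1)R 6/6 ✓ · (5,2)R 4/5 ✓ · (5,4)B 3/6 ✓ · (5,5)R 1/4 ✓
Row 6: (6,0)R 3/3 ✓ · (6,1)R 4/4 ✓ · (6,3)B 2/3 ✓ · (6,4)B 3/4 ✓ · (6,5)B 2/3 ✓
Every one meets the threshold.

0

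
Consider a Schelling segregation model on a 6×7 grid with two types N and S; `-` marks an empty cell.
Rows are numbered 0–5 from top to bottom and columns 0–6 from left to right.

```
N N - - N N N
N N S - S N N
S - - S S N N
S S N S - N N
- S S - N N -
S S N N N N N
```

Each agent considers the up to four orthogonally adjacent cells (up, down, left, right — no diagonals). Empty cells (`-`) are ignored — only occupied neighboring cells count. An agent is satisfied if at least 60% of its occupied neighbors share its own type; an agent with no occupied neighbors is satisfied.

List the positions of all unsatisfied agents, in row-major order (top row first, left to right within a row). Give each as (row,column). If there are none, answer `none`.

Row 0: (0,0)N 2/2 ✓ · (0,1)N 2/2 ✓ · (0,4)N 1/2 ✗ · (0,5)N 3/3 ✓ · (0,6)N 2/2 ✓
Row 1: (1,0)N 2/3 ✓ · (1,1)N 2/3 ✓ · (1,2)S 0/1 ✗ · (1,4)S 1/3 ✗ · (1,5)N 3/4 ✓ · (1,6)N 3/3 ✓
Row 2: (2,0)S 1/2 ✗ · (2,3)S 2/2 ✓ · (2,4)S 2/3 ✓ · (2,5)N 3/4 ✓ · (2,6)N 3/3 ✓
Row 3: (3,0)S 2/2 ✓ · (3,1)S 2/3 ✓ · (3,2)N 0/3 ✗ · (3,3)S 1/2 ✗ · (3,5)N 3/3 ✓ · (3,6)N 2/2 ✓
Row 4: (4,1)S 3/3 ✓ · (4,2)S 1/3 ✗ · (4,4)N 2/2 ✓ · (4,5)N 3/3 ✓
Row 5: (5,0)S 1/1 ✓ · (5,1)S 2/3 ✓ · (5,2)N 1/3 ✗ · (5,3)N 2/2 ✓ · (5,4)N 3/3 ✓ · (5,5)N 3/3 ✓ · (5,6)N 1/1 ✓

(0,4), (1,2), (1,4), (2,0), (3,2), (3,3), (4,2), (5,2)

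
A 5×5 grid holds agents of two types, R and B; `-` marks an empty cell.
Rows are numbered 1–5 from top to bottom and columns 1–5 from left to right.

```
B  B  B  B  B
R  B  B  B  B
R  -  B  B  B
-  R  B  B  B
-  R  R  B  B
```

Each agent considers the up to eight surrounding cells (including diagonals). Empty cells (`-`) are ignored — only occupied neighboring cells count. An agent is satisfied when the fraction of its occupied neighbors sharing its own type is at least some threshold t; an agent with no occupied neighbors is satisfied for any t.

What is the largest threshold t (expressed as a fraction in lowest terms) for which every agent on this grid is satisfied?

Row 1: (1,1)B 2/3 · (1,2)B 4/5 · (1,3)B 5/5 · (1,4)B 5/5 · (1,5)B 3/3
Row 2: (2,1)R 1/4 · (2,2)B 5/7 · (2,3)B 7/7 · (2,4)B 8/8 · (2,5)B 5/5
Row 3: (3,1)R 2/3 · (3,3)B 6/7 · (3,4)B 8/8 · (3,5)B 5/5
Row 4: (4,2)R 3/5 · (4,3)B 4/7 · (4,4)B 7/8 · (4,5)B 5/5
Row 5: (5,2)R 2/3 · (5,3)R 2/5 · (5,4)B 4/5 · (5,5)B 3/3
The smallest same-type fraction is 1/4 at (2,1), which reduces to 1/4. Any threshold above that leaves this agent unsatisfied.

1/4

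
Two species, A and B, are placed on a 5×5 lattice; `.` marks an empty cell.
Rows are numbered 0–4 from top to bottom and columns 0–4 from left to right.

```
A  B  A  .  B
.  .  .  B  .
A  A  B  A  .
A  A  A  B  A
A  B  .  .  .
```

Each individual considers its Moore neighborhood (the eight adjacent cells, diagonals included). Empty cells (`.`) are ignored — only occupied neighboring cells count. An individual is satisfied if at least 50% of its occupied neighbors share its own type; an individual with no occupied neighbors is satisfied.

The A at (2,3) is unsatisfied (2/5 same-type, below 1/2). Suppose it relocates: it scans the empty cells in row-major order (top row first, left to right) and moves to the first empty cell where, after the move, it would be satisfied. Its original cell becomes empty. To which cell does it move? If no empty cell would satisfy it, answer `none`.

Vacating (2,3). Empty cells in order:
  (0,3): 1/3 same-type → still unsatisfied.
  (1,0): 3/4 same-type → satisfied — stop here.

(1,0)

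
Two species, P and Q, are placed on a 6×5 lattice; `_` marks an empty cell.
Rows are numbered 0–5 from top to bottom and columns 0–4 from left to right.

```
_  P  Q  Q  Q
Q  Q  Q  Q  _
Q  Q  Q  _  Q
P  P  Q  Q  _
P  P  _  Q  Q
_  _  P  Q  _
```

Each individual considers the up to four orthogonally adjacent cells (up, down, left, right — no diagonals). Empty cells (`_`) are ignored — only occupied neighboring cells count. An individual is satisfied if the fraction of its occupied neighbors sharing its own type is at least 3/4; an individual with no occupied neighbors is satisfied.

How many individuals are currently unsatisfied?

(0,1)P 0/2 unhappy
(0,2)Q 2/3 unhappy
(0,3)Q 3/3 ok
(0,4)Q 1/1 ok
(1,0)Q 2/2 ok
(1,1)Q 3/4 ok
(1,2)Q 4/4 ok
(1,3)Q 2/2 ok
(2,0)Q 2/3 unhappy
(2,1)Q 3/4 ok
(2,2)Q 3/3 ok
(2,4)Q 0/0 ok
(3,0)P 2/3 unhappy
(3,1)P 2/4 unhappy
(3,2)Q 2/3 unhappy
(3,3)Q 2/2 ok
(4,0)P 2/2 ok
(4,1)P 2/2 ok
(4,3)Q 3/3 ok
(4,4)Q 1/1 ok
(5,2)P 0/1 unhappy
(5,3)Q 1/2 unhappy
Unsatisfied: (0,1), (0,2), (2,0), (3,0), (3,1), (3,2), (5,2), (5,3) — 8 in total.

8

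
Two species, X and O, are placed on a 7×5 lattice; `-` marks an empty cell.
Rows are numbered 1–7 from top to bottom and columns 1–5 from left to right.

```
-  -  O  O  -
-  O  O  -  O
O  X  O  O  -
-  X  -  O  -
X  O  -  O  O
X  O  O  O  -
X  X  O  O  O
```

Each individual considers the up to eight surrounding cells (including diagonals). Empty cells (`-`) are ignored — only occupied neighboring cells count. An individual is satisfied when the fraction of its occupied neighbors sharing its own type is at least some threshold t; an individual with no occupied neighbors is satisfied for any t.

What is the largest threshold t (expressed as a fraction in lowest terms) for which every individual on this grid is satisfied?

(1,3)O 3/3
(1,4)O 3/3
(2,2)O 4/5
(2,3)O 5/6
(2,5)O 2/2
(3,1)O 1/3
(3,2)X 1/5
(3,3)O 4/6
(3,4)O 4/4
(4,2)X 2/5
(4,4)O 4/4
(5,1)X 2/4
(5,2)O 2/5
(5,4)O 4/4
(5,5)O 3/3
(6,1)X 3/5
(6,2)O 3/7
(6,3)O 6/7
(6,4)O 6/6
(7,1)X 2/3
(7,2)X 2/5
(7,3)O 4/5
(7,4)O 4/4
(7,5)O 2/2
The smallest same-type fraction is 1/5 at (3,2), which reduces to 1/5. Any threshold above that leaves this individual unsatisfied.

1/5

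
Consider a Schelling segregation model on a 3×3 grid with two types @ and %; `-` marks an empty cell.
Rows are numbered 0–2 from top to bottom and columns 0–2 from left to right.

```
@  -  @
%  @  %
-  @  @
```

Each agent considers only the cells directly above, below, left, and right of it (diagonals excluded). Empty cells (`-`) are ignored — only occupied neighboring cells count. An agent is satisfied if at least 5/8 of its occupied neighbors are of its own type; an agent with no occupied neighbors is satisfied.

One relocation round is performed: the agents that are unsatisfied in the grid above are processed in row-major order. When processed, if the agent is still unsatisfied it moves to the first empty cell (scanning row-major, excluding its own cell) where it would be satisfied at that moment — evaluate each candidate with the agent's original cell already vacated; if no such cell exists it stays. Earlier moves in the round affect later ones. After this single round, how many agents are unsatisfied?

Initially unsatisfied (in order): (0,0), (0,2), (1,0), (1,1), (1,2), (2,2).
  (0,0) → (0,1).
  (0,2): no empty cell satisfies it; stays.
  (1,0): no empty cell satisfies it; stays.
  (1,1): no empty cell satisfies it; stays.
  (1,2): no empty cell satisfies it; stays.
  (2,2): no empty cell satisfies it; stays.
Resulting grid:
- @ @
% @ %
- @ @
Unsatisfied now: (0,2), (1,0), (1,1), (1,2), (2,2).

5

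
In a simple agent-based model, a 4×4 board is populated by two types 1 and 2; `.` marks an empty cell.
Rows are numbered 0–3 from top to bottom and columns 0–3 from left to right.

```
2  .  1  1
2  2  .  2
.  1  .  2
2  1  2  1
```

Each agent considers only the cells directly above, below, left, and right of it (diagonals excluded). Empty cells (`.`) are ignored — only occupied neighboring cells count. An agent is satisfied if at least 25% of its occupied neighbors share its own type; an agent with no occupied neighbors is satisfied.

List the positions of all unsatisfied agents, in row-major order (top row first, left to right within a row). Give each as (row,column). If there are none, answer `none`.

Row 0: (0,0)2 1/1 ✓ · (0,2)1 1/1 ✓ · (0,3)1 1/2 ✓
Row 1: (1,0)2 2/2 ✓ · (1,1)2 1/2 ✓ · (1,3)2 1/2 ✓
Row 2: (2,1)1 1/2 ✓ · (2,3)2 1/2 ✓
Row 3: (3,0)2 0/1 ✗ · (3,1)1 1/3 ✓ · (3,2)2 0/2 ✗ · (3,3)1 0/2 ✗

(3,0), (3,2), (3,3)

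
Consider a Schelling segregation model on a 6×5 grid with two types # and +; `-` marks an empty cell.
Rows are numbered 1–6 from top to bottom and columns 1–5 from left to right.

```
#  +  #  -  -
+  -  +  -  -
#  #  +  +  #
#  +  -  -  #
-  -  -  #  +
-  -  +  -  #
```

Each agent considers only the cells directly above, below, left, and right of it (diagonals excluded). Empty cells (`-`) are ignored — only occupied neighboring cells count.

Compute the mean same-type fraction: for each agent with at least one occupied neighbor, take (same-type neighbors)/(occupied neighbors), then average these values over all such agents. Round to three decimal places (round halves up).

Row 1: (1,1)# 0/2 · (1,2)+ 0/2 · (1,3)# 0/2
Row 2: (2,1)+ 0/2 · (2,3)+ 1/2
Row 3: (3,1)# 2/3 · (3,2)# 1/3 · (3,3)+ 2/3 · (3,4)+ 1/2 · (3,5)# 1/2
Row 4: (4,1)# 1/2 · (4,2)+ 0/2 · (4,5)# 1/2
Row 5: (5,4)# 0/1 · (5,5)+ 0/3
Row 6: (6,3)+ — no occupied neighbors · (6,5)# 0/1
Sum over 16 agents: 0/2 + 0/2 + 0/2 + 0/2 + 1/2 + 2/3 + 1/3 + 2/3 + 1/2 + 1/2 + 1/2 + 0/2 + 1/2 + 0/1 + 0/3 + 0/1 = 25/6; mean = 25/6 ÷ 16 = 25/96 = 0.260416… → 0.260.

0.260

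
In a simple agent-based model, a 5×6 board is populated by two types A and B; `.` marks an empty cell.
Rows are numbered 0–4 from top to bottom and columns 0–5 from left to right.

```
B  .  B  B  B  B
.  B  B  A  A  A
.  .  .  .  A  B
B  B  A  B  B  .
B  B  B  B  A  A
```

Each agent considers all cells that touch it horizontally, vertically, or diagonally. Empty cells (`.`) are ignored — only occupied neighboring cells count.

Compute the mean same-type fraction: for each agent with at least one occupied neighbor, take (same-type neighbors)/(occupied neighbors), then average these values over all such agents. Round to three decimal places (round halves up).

0.587

Row 0: (0,0)B 1/1 · (0,2)B 3/4 · (0,3)B 3/5 · (0,4)B 2/5 · (0,5)B 1/3
Row 1: (1,1)B 3/3 · (1,2)B 3/4 · (1,3)A 2/6 · (1,4)A 3/7 · (1,5)A 2/5
Row 2: (2,4)A 3/6 · (2,5)B 1/4
Row 3: (3,0)B 3/3 · (3,1)B 4/5 · (3,2)A 0/5 · (3,3)B 3/6 · (3,4)B 3/6
Row 4: (4,0)B 3/3 · (4,1)B 4/5 · (4,2)B 4/5 · (4,3)B 3/5 · (4,4)A 1/4 · (4,5)A 1/2
Sum over 23 agents: 1/1 + 3/4 + 3/5 + 2/5 + 1/3 + 3/3 + 3/4 + 2/6 + 3/7 + 2/5 + 3/6 + 1/4 + 3/3 + 4/5 + 0/5 + 3/6 + 3/6 + 3/3 + 4/5 + 4/5 + 3/5 + 1/4 + 1/2 = 1417/105; mean = 1417/105 ÷ 23 = 1417/2415 = 0.586749… → 0.587.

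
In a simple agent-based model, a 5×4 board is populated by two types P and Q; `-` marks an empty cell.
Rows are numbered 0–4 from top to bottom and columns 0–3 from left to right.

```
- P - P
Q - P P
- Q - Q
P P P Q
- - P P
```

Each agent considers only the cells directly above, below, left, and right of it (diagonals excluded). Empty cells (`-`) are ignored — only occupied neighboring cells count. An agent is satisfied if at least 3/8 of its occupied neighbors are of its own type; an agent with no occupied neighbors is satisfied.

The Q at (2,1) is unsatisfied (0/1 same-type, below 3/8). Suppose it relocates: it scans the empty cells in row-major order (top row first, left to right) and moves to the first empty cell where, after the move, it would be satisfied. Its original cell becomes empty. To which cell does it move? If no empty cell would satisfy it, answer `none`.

Vacating (2,1). Empty cells in order:
  (0,0): 1/2 same-type → satisfied — stop here.

(0,0)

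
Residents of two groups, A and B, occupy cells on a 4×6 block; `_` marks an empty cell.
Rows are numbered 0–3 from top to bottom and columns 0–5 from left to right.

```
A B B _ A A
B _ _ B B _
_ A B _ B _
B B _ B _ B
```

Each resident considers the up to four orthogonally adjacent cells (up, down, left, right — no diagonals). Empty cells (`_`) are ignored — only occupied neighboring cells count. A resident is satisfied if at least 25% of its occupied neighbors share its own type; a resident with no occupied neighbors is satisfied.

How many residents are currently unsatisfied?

(0,0)A 0/2 ✗
(0,1)B 1/2 ✓
(0,2)B 1/1 ✓
(0,4)A 1/2 ✓
(0,5)A 1/1 ✓
(1,0)B 0/1 ✗
(1,3)B 1/1 ✓
(1,4)B 2/3 ✓
(2,1)A 0/2 ✗
(2,2)B 0/1 ✗
(2,4)B 1/1 ✓
(3,0)B 1/1 ✓
(3,1)B 1/2 ✓
(3,3)B 0/0 ✓
(3,5)B 0/0 ✓
Unsatisfied: (0,0), (1,0), (2,1), (2,2) — 4 in total.

4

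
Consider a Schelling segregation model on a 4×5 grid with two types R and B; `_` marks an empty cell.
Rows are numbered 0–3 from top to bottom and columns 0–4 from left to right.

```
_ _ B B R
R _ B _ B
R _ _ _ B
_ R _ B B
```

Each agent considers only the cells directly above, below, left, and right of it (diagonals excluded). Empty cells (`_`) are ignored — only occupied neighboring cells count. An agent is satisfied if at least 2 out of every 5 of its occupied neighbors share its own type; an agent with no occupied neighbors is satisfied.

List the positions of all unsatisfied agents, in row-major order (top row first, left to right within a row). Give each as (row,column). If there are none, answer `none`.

(0,2)B 2/2 satisfied
(0,3)B 1/2 satisfied
(0,4)R 0/2 not
(1,0)R 1/1 satisfied
(1,2)B 1/1 satisfied
(1,4)B 1/2 satisfied
(2,0)R 1/1 satisfied
(2,4)B 2/2 satisfied
(3,1)R 0/0 satisfied
(3,3)B 1/1 satisfied
(3,4)B 2/2 satisfied

(0,4)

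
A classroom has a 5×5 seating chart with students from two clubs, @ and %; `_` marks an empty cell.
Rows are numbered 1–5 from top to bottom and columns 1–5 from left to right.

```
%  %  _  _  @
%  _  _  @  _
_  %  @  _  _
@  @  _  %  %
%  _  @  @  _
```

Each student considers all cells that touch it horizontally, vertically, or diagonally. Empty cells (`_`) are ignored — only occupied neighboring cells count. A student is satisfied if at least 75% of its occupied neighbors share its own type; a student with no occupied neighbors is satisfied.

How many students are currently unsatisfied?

9

(1,1)% 2/2 ok
(1,2)% 2/2 ok
(1,5)@ 1/1 ok
(2,1)% 3/3 ok
(2,4)@ 2/2 ok
(3,2)% 1/4 unhappy
(3,3)@ 2/4 unhappy
(4,1)@ 1/3 unhappy
(4,2)@ 3/5 unhappy
(4,4)% 1/4 unhappy
(4,5)% 1/2 unhappy
(5,1)% 0/2 unhappy
(5,3)@ 2/3 unhappy
(5,4)@ 1/3 unhappy
Unsatisfied: (3,2), (3,3), (4,1), (4,2), (4,4), (4,5), (5,1), (5,3), (5,4) — 9 in total.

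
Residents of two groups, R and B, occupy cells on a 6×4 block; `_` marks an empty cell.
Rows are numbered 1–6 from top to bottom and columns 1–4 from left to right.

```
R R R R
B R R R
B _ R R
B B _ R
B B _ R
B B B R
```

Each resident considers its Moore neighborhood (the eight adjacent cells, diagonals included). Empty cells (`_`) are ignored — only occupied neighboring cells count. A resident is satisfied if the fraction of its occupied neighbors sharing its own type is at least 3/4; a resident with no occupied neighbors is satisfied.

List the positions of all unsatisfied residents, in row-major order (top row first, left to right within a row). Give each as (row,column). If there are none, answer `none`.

(1,1)R 2/3 ✗
(1,2)R 4/5 ✓
(1,3)R 5/5 ✓
(1,4)R 3/3 ✓
(2,1)B 1/4 ✗
(2,2)R 5/7 ✗
(2,3)R 7/7 ✓
(2,4)R 5/5 ✓
(3,1)B 3/4 ✓
(3,3)R 5/6 ✓
(3,4)R 4/4 ✓
(4,1)B 4/4 ✓
(4,2)B 4/5 ✓
(4,4)R 3/3 ✓
(5,1)B 5/5 ✓
(5,2)B 6/6 ✓
(5,4)R 2/3 ✗
(6,1)B 3/3 ✓
(6,2)B 4/4 ✓
(6,3)B 2/4 ✗
(6,4)R 1/2 ✗

(1,1), (2,1), (2,2), (5,4), (6,3), (6,4)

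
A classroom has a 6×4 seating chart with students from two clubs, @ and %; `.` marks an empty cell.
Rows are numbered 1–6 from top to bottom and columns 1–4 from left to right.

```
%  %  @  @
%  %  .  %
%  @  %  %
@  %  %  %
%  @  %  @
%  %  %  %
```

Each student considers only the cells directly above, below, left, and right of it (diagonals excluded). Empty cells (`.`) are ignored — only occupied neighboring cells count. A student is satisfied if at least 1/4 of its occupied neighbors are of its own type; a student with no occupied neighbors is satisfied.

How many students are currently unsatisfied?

Row 1: (1,1)% 2/2 ok · (1,2)% 2/3 ok · (1,3)@ 1/2 ok · (1,4)@ 1/2 ok
Row 2: (2,1)% 3/3 ok · (2,2)% 2/3 ok · (2,4)% 1/2 ok
Row 3: (3,1)% 1/3 ok · (3,2)@ 0/4 unhappy · (3,3)% 2/3 ok · (3,4)% 3/3 ok
Row 4: (4,1)@ 0/3 unhappy · (4,2)% 1/4 ok · (4,3)% 4/4 ok · (4,4)% 2/3 ok
Row 5: (5,1)% 1/3 ok · (5,2)@ 0/4 unhappy · (5,3)% 2/4 ok · (5,4)@ 0/3 unhappy
Row 6: (6,1)% 2/2 ok · (6,2)% 2/3 ok · (6,3)% 3/3 ok · (6,4)% 1/2 ok
Unsatisfied: (3,2), (4,1), (5,2), (5,4) — 4 in total.

4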